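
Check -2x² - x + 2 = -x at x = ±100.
x = 100: LHS = -2·100² - 100 + 2 = -20098; -20098 = -100 — FAILS
x = -100: LHS = -2·(-100)² - (-100) + 2 = -19898, RHS = -(-100) = 100; -19898 = 100 — FAILS

Answer: No, fails for both x = 100 and x = -100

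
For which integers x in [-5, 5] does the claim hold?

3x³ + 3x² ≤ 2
Holds for: {-5, -4, -3, -2, -1, 0}
Fails for: {1, 2, 3, 4, 5}

Answer: {-5, -4, -3, -2, -1, 0}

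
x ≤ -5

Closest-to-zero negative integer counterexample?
Testing negative integers from -1 downward:
x = -1: -1 ≤ -5 — FAILS  ← closest negative counterexample to 0

Answer: x = -1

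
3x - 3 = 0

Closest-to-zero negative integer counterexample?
Testing negative integers from -1 downward:
x = -1: LHS = 3·(-1) - 3 = -6; -6 = 0 — FAILS  ← closest negative counterexample to 0

Answer: x = -1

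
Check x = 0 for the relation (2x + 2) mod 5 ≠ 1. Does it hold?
x = 0: LHS = (2·0 + 2) mod 5 = 2 mod 5 = 2; 2 ≠ 1 — holds

The relation is satisfied at x = 0.

Answer: Yes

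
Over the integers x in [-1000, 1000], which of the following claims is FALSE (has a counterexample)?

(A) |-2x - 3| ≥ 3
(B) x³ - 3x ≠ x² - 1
(A) x = -1: LHS = |-2·(-1) - 3| = |-1| = 1; 1 ≥ 3 — FAILS

(B) Track d = LHS − RHS over the integers in [-1000, 1000]. Equality would need d = 0, but d changes sign only between consecutive integers, jumping over 0:
x = -2: LHS = (-2)³ - 3·(-2) = -2, RHS = (-2)² - 1 = 3; -2 ≠ 3 — holds  (d = -5)
x = -1: LHS = (-1)³ - 3·(-1) = 2, RHS = (-1)² - 1 = 0; 2 ≠ 0 — holds  (d = 2)
x = 0: LHS = 0³ - 3·0 = 0, RHS = 0² - 1 = -1; 0 ≠ -1 — holds  (d = 1)
x = 1: LHS = 1³ - 3·1 = -2, RHS = 1² - 1 = 0; -2 ≠ 0 — holds  (d = -2)
x = 2: LHS = 2³ - 3·2 = 2, RHS = 2² - 1 = 3; 2 ≠ 3 — holds  (d = -1)
x = 3: LHS = 3³ - 3·3 = 18, RHS = 3² - 1 = 8; 18 ≠ 8 — holds  (d = 10)
Away from these crossings d keeps a constant sign, and checking every integer in [-1000, 1000] confirms d ≠ 0 throughout. Hence the two sides are never equal, so the relation holds for every integer in [-1000, 1000].

Only (A) has a counterexample.

Answer: A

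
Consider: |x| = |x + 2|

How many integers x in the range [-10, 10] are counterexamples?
Counterexamples in [-10, 10]: {-10, -9, -8, -7, -6, -5, -4, -3, -2, 0, 1, 2, 3, 4, 5, 6, 7, 8, 9, 10}.

Counting them gives 20 values.

Answer: 20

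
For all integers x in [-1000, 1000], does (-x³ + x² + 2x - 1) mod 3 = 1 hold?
The claim fails at x = 0:
x = 0: LHS = (-0³ + 0² + 2·0 - 1) mod 3 = (-1) mod 3 = 2; 2 = 1 — FAILS

Because a single integer refutes it, the statement is false.

Answer: False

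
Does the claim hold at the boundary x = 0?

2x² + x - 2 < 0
x = 0: LHS = 2·0² + 0 - 2 = -2; -2 < 0 — holds

The relation is satisfied at x = 0.

Answer: Yes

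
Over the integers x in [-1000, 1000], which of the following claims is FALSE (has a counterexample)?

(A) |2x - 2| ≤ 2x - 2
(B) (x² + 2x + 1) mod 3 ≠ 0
(A) x = 0: LHS = |2·0 - 2| = |-2| = 2, RHS = 2·0 - 2 = -2; 2 ≤ -2 — FAILS
(B) x = -1: LHS = ((-1)² + 2·(-1) + 1) mod 3 = 0 mod 3 = 0; 0 ≠ 0 — FAILS

Answer: Both A and B are false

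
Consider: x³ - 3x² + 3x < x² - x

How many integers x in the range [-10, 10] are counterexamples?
Counterexamples in [-10, 10]: {0, 1, 2, 3, 4, 5, 6, 7, 8, 9, 10}.

Counting them gives 11 values.

Answer: 11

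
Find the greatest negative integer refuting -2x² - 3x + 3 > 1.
Testing negative integers from -1 downward:
x = -1: LHS = -2·(-1)² - 3·(-1) + 3 = 4; 4 > 1 — holds
x = -2: LHS = -2·(-2)² - 3·(-2) + 3 = 1; 1 > 1 — FAILS  ← closest negative counterexample to 0

Answer: x = -2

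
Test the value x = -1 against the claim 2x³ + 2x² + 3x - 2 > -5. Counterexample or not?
Substitute x = -1 into the relation:
x = -1: LHS = 2·(-1)³ + 2·(-1)² + 3·(-1) - 2 = -5; -5 > -5 — FAILS

Since the claim fails at x = -1, this value is a counterexample.

Answer: Yes, x = -1 is a counterexample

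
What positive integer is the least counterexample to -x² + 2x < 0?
Testing positive integers:
x = 1: LHS = -1² + 2·1 = 1; 1 < 0 — FAILS  ← smallest positive counterexample

Answer: x = 1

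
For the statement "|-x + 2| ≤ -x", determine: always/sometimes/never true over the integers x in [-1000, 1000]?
Over all integers in [-1000, 1000], LHS − RHS is smallest at x = 0, where it equals 2:
x = 0: LHS = |-0 + 2| = |2| = 2, RHS = -0 = 0; 2 ≤ 0 — FAILS
At the ends of the range:
x = -1000: LHS = |-(-1000) + 2| = |1002| = 1002, RHS = -(-1000) = 1000; 1002 ≤ 1000 — FAILS
x = 1000: LHS = |-1000 + 2| = |-998| = 998; 998 ≤ -1000 — FAILS
Hence LHS − RHS is never zero or negative, i.e. LHS > RHS throughout, so the claimed relation (≤) fails for every integer in [-1000, 1000].

No integer in the range satisfies it.

Answer: Never true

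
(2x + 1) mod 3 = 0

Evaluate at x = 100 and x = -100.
x = 100: LHS = (2·100 + 1) mod 3 = 201 mod 3 = 0; 0 = 0 — holds
x = -100: LHS = (2·(-100) + 1) mod 3 = (-199) mod 3 = 2; 2 = 0 — FAILS

Answer: Partially: holds for x = 100, fails for x = -100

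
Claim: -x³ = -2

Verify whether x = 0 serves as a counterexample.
Substitute x = 0 into the relation:
x = 0: LHS = -0³ = 0; 0 = -2 — FAILS

Since the claim fails at x = 0, this value is a counterexample.

Answer: Yes, x = 0 is a counterexample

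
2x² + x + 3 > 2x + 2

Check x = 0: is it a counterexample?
Substitute x = 0 into the relation:
x = 0: LHS = 2·0² + 0 + 3 = 3, RHS = 2·0 + 2 = 2; 3 > 2 — holds

The relation holds at x = 0, so it is not a counterexample.

Answer: No, x = 0 is not a counterexample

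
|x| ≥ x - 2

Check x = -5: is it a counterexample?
Substitute x = -5 into the relation:
x = -5: LHS = |-5| = 5, RHS = (-5) - 2 = -7; 5 ≥ -7 — holds

The relation holds at x = -5, so it is not a counterexample.

Answer: No, x = -5 is not a counterexample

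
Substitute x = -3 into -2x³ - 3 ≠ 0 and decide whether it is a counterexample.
Substitute x = -3 into the relation:
x = -3: LHS = -2·(-3)³ - 3 = 51; 51 ≠ 0 — holds

The relation holds at x = -3, so it is not a counterexample.

Answer: No, x = -3 is not a counterexample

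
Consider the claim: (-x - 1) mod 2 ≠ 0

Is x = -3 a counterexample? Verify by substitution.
Substitute x = -3 into the relation:
x = -3: LHS = (-(-3) - 1) mod 2 = 2 mod 2 = 0; 0 ≠ 0 — FAILS

Since the claim fails at x = -3, this value is a counterexample.

Answer: Yes, x = -3 is a counterexample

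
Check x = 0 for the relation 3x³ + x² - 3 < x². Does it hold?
x = 0: LHS = 3·0³ + 0² - 3 = -3, RHS = 0² = 0; -3 < 0 — holds

The relation is satisfied at x = 0.

Answer: Yes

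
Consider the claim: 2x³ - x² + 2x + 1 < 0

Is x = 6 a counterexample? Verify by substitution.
Substitute x = 6 into the relation:
x = 6: LHS = 2·6³ - 6² + 2·6 + 1 = 409; 409 < 0 — FAILS

Since the claim fails at x = 6, this value is a counterexample.

Answer: Yes, x = 6 is a counterexample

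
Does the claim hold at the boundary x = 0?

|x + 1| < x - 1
x = 0: LHS = |0 + 1| = |1| = 1, RHS = 0 - 1 = -1; 1 < -1 — FAILS

The relation fails at x = 0, so x = 0 is a counterexample.

Answer: No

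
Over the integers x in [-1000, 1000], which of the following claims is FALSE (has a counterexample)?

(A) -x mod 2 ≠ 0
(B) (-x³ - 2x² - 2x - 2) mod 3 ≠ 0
(A) x = 0: LHS = (-0) mod 2 = 0 mod 2 = 0; 0 ≠ 0 — FAILS

(B) For a polynomial with integer coefficients, its value mod 3 depends only on x mod 3, so it suffices to check one representative of each residue class, x = 0, 1, 2:
x = 0: LHS = (-0³ - 2·0² - 2·0 - 2) mod 3 = (-2) mod 3 = 1; 1 ≠ 0 — holds
x = 1: LHS = (-1³ - 2·1² - 2·1 - 2) mod 3 = (-7) mod 3 = 2; 2 ≠ 0 — holds
x = 2: LHS = (-2³ - 2·2² - 2·2 - 2) mod 3 = (-22) mod 3 = 2; 2 ≠ 0 — holds
The relation holds in every residue class, so the relation holds for every integer in [-1000, 1000].

Only (A) has a counterexample.

Answer: A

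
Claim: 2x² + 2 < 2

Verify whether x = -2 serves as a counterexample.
Substitute x = -2 into the relation:
x = -2: LHS = 2·(-2)² + 2 = 10; 10 < 2 — FAILS

Since the claim fails at x = -2, this value is a counterexample.

Answer: Yes, x = -2 is a counterexample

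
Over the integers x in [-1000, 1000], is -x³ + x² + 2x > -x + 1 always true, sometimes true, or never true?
Holds at x = 1: LHS = -1³ + 1² + 2·1 = 2, RHS = -1 + 1 = 0; 2 > 0 — holds
Fails at x = 0: LHS = -0³ + 0² + 2·0 = 0, RHS = -0 + 1 = 1; 0 > 1 — FAILS
It is satisfied by some integers in the range but not all.

Answer: Sometimes true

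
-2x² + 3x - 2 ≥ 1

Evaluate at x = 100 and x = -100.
x = 100: LHS = -2·100² + 3·100 - 2 = -19702; -19702 ≥ 1 — FAILS
x = -100: LHS = -2·(-100)² + 3·(-100) - 2 = -20302; -20302 ≥ 1 — FAILS

Answer: No, fails for both x = 100 and x = -100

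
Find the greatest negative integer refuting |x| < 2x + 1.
Testing negative integers from -1 downward:
x = -1: LHS = |-1| = 1, RHS = 2·(-1) + 1 = -1; 1 < -1 — FAILS  ← closest negative counterexample to 0

Answer: x = -1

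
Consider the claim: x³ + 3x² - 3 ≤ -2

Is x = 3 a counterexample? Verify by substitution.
Substitute x = 3 into the relation:
x = 3: LHS = 3³ + 3·3² - 3 = 51; 51 ≤ -2 — FAILS

Since the claim fails at x = 3, this value is a counterexample.

Answer: Yes, x = 3 is a counterexample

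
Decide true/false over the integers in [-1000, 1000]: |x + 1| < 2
The claim fails at x = 1:
x = 1: LHS = |1 + 1| = |2| = 2; 2 < 2 — FAILS

Because a single integer refutes it, the statement is false.

Answer: False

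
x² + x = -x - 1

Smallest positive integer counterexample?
Testing positive integers:
x = 1: LHS = 1² + 1 = 2, RHS = -1 - 1 = -2; 2 = -2 — FAILS  ← smallest positive counterexample

Answer: x = 1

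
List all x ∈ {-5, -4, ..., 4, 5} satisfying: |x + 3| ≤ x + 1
Over all integers in [-5, 5], LHS − RHS is smallest at x = 0, where it equals 2:
x = 0: LHS = |0 + 3| = |3| = 3, RHS = 0 + 1 = 1; 3 ≤ 1 — FAILS
At the ends of the range:
x = -5: LHS = |(-5) + 3| = |-2| = 2, RHS = (-5) + 1 = -4; 2 ≤ -4 — FAILS
x = 5: LHS = |5 + 3| = |8| = 8, RHS = 5 + 1 = 6; 8 ≤ 6 — FAILS
Hence LHS − RHS is never zero or negative, i.e. LHS > RHS throughout, so the claimed relation (≤) fails for every integer in [-5, 5].

Answer: None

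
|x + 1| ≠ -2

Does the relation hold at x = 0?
x = 0: LHS = |0 + 1| = |1| = 1; 1 ≠ -2 — holds

The relation is satisfied at x = 0.

Answer: Yes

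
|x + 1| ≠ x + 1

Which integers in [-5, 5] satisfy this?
Holds for: {-5, -4, -3, -2}
Fails for: {-1, 0, 1, 2, 3, 4, 5}

Answer: {-5, -4, -3, -2}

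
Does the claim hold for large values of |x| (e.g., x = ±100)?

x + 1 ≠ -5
x = 100: LHS = 100 + 1 = 101; 101 ≠ -5 — holds
x = -100: LHS = (-100) + 1 = -99; -99 ≠ -5 — holds

Answer: Yes, holds for both x = 100 and x = -100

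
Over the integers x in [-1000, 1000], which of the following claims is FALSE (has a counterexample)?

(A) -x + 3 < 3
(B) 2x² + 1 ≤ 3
(A) x = 0: LHS = -0 + 3 = 3; 3 < 3 — FAILS
(B) x = 2: LHS = 2·2² + 1 = 9; 9 ≤ 3 — FAILS

Answer: Both A and B are false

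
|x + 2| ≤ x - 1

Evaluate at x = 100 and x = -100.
x = 100: LHS = |100 + 2| = |102| = 102, RHS = 100 - 1 = 99; 102 ≤ 99 — FAILS
x = -100: LHS = |(-100) + 2| = |-98| = 98, RHS = (-100) - 1 = -101; 98 ≤ -101 — FAILS

Answer: No, fails for both x = 100 and x = -100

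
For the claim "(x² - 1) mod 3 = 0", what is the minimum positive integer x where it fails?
Testing positive integers:
x = 1: LHS = (1² - 1) mod 3 = 0 mod 3 = 0; 0 = 0 — holds
x = 2: LHS = (2² - 1) mod 3 = 3 mod 3 = 0; 0 = 0 — holds
x = 3: LHS = (3² - 1) mod 3 = 8 mod 3 = 2; 2 = 0 — FAILS  ← smallest positive counterexample

Answer: x = 3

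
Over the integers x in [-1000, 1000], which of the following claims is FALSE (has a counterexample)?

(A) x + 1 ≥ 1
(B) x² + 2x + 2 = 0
(A) x = -1: LHS = (-1) + 1 = 0; 0 ≥ 1 — FAILS
(B) x = 0: LHS = 0² + 2·0 + 2 = 2; 2 = 0 — FAILS

Answer: Both A and B are false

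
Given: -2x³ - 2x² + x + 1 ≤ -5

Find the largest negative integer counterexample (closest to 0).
Testing negative integers from -1 downward:
x = -1: LHS = -2·(-1)³ - 2·(-1)² + (-1) + 1 = 0; 0 ≤ -5 — FAILS  ← closest negative counterexample to 0

Answer: x = -1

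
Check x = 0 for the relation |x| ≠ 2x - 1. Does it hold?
x = 0: LHS = |0| = 0, RHS = 2·0 - 1 = -1; 0 ≠ -1 — holds

The relation is satisfied at x = 0.

Answer: Yes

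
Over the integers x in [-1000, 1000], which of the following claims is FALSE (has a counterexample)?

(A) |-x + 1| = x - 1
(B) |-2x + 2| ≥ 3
(A) x = 0: LHS = |-0 + 1| = |1| = 1, RHS = 0 - 1 = -1; 1 = -1 — FAILS
(B) x = 0: LHS = |-2·0 + 2| = |2| = 2; 2 ≥ 3 — FAILS

Answer: Both A and B are false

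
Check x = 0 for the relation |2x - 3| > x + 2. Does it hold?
x = 0: LHS = |2·0 - 3| = |-3| = 3, RHS = 0 + 2 = 2; 3 > 2 — holds

The relation is satisfied at x = 0.

Answer: Yes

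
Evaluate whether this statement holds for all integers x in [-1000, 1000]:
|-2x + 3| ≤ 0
The claim fails at x = 0:
x = 0: LHS = |-2·0 + 3| = |3| = 3; 3 ≤ 0 — FAILS

Because a single integer refutes it, the statement is false.

Answer: False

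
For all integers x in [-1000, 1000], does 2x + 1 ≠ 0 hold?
Track d = LHS − RHS over the integers in [-1000, 1000]. Equality would need d = 0, but d changes sign only between consecutive integers, jumping over 0:
x = -1: LHS = 2·(-1) + 1 = -1; -1 ≠ 0 — holds  (d = -1)
x = 0: LHS = 2·0 + 1 = 1; 1 ≠ 0 — holds  (d = 1)
Away from these crossings d keeps a constant sign, and checking every integer in [-1000, 1000] confirms d ≠ 0 throughout. Hence the two sides are never equal, so the relation holds for every integer in [-1000, 1000].

No counterexample exists.

Answer: True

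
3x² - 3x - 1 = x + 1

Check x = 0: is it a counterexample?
Substitute x = 0 into the relation:
x = 0: LHS = 3·0² - 3·0 - 1 = -1, RHS = 0 + 1 = 1; -1 = 1 — FAILS

Since the claim fails at x = 0, this value is a counterexample.

Answer: Yes, x = 0 is a counterexample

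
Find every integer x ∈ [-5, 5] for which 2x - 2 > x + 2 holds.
Holds for: {5}
Fails for: {-5, -4, -3, -2, -1, 0, 1, 2, 3, 4}

Answer: {5}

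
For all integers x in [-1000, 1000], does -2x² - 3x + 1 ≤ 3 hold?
Over all integers in [-1000, 1000], LHS − RHS is largest at x = -1, where it equals -1:
x = -1: LHS = -2·(-1)² - 3·(-1) + 1 = 2; 2 ≤ 3 — holds
At the ends of the range:
x = -1000: LHS = -2·(-1000)² - 3·(-1000) + 1 = -1996999; -1996999 ≤ 3 — holds
x = 1000: LHS = -2·1000² - 3·1000 + 1 = -2002999; -2002999 ≤ 3 — holds
Hence LHS − RHS is never positive, i.e. LHS ≤ RHS throughout, so the relation holds for every integer in [-1000, 1000].

No counterexample exists.

Answer: True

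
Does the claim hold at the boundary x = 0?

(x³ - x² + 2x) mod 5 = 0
x = 0: LHS = (0³ - 0² + 2·0) mod 5 = 0 mod 5 = 0; 0 = 0 — holds

The relation is satisfied at x = 0.

Answer: Yes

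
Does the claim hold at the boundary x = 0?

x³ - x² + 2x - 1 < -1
x = 0: LHS = 0³ - 0² + 2·0 - 1 = -1; -1 < -1 — FAILS

The relation fails at x = 0, so x = 0 is a counterexample.

Answer: No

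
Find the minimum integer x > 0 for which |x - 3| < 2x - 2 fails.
Testing positive integers:
x = 1: LHS = |1 - 3| = |-2| = 2, RHS = 2·1 - 2 = 0; 2 < 0 — FAILS  ← smallest positive counterexample

Answer: x = 1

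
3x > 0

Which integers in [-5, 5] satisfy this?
Holds for: {1, 2, 3, 4, 5}
Fails for: {-5, -4, -3, -2, -1, 0}

Answer: {1, 2, 3, 4, 5}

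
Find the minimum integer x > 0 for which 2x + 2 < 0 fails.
Testing positive integers:
x = 1: LHS = 2·1 + 2 = 4; 4 < 0 — FAILS  ← smallest positive counterexample

Answer: x = 1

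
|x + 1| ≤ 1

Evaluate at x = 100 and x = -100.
x = 100: LHS = |100 + 1| = |101| = 101; 101 ≤ 1 — FAILS
x = -100: LHS = |(-100) + 1| = |-99| = 99; 99 ≤ 1 — FAILS

Answer: No, fails for both x = 100 and x = -100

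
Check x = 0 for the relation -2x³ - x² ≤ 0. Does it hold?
x = 0: LHS = -2·0³ - 0² = 0; 0 ≤ 0 — holds

The relation is satisfied at x = 0.

Answer: Yes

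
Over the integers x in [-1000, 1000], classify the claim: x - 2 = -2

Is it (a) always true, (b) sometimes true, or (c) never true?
Holds at x = 0: LHS = 0 - 2 = -2; -2 = -2 — holds
Fails at x = 1: LHS = 1 - 2 = -1; -1 = -2 — FAILS
It is satisfied by some integers in the range but not all.

Answer: Sometimes true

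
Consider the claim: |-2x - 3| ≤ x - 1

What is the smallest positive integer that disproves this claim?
Testing positive integers:
x = 1: LHS = |-2·1 - 3| = |-5| = 5, RHS = 1 - 1 = 0; 5 ≤ 0 — FAILS  ← smallest positive counterexample

Answer: x = 1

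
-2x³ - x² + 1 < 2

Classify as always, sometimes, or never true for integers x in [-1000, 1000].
Holds at x = 0: LHS = -2·0³ - 0² + 1 = 1; 1 < 2 — holds
Fails at x = -1: LHS = -2·(-1)³ - (-1)² + 1 = 2; 2 < 2 — FAILS
It is satisfied by some integers in the range but not all.

Answer: Sometimes true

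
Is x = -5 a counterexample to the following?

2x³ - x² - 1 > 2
Substitute x = -5 into the relation:
x = -5: LHS = 2·(-5)³ - (-5)² - 1 = -276; -276 > 2 — FAILS

Since the claim fails at x = -5, this value is a counterexample.

Answer: Yes, x = -5 is a counterexample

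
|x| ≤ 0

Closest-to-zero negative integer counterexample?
Testing negative integers from -1 downward:
x = -1: LHS = |-1| = 1; 1 ≤ 0 — FAILS  ← closest negative counterexample to 0

Answer: x = -1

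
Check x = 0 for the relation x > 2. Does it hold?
x = 0: 0 > 2 — FAILS

The relation fails at x = 0, so x = 0 is a counterexample.

Answer: No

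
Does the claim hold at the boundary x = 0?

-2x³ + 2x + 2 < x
x = 0: LHS = -2·0³ + 2·0 + 2 = 2; 2 < 0 — FAILS

The relation fails at x = 0, so x = 0 is a counterexample.

Answer: No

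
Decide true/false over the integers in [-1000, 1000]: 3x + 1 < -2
The claim fails at x = 0:
x = 0: LHS = 3·0 + 1 = 1; 1 < -2 — FAILS

Because a single integer refutes it, the statement is false.

Answer: False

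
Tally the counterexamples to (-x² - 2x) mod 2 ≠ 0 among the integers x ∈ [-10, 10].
Counterexamples in [-10, 10]: {-10, -8, -6, -4, -2, 0, 2, 4, 6, 8, 10}.

Counting them gives 11 values.

Answer: 11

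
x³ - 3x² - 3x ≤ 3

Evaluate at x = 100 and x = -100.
x = 100: LHS = 100³ - 3·100² - 3·100 = 969700; 969700 ≤ 3 — FAILS
x = -100: LHS = (-100)³ - 3·(-100)² - 3·(-100) = -1029700; -1029700 ≤ 3 — holds

Answer: Partially: fails for x = 100, holds for x = -100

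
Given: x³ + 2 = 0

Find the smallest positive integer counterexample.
Testing positive integers:
x = 1: LHS = 1³ + 2 = 3; 3 = 0 — FAILS  ← smallest positive counterexample

Answer: x = 1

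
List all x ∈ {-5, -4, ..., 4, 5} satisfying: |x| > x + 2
Holds for: {-5, -4, -3, -2}
Fails for: {-1, 0, 1, 2, 3, 4, 5}

Answer: {-5, -4, -3, -2}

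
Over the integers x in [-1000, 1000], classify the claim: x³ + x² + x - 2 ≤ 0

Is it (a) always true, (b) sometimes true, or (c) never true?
Holds at x = 0: LHS = 0³ + 0² + 0 - 2 = -2; -2 ≤ 0 — holds
Fails at x = 1: LHS = 1³ + 1² + 1 - 2 = 1; 1 ≤ 0 — FAILS
It is satisfied by some integers in the range but not all.

Answer: Sometimes true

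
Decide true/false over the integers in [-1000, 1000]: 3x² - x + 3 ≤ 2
The claim fails at x = 0:
x = 0: LHS = 3·0² - 0 + 3 = 3; 3 ≤ 2 — FAILS

Because a single integer refutes it, the statement is false.

Answer: False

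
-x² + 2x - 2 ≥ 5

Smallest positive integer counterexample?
Testing positive integers:
x = 1: LHS = -1² + 2·1 - 2 = -1; -1 ≥ 5 — FAILS  ← smallest positive counterexample

Answer: x = 1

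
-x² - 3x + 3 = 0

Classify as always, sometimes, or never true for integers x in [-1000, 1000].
Track d = LHS − RHS over the integers in [-1000, 1000]. Equality would need d = 0, but d changes sign only between consecutive integers, jumping over 0:
x = -4: LHS = -(-4)² - 3·(-4) + 3 = -1; -1 = 0 — FAILS  (d = -1)
x = -3: LHS = -(-3)² - 3·(-3) + 3 = 3; 3 = 0 — FAILS  (d = 3)
x = 0: LHS = -0² - 3·0 + 3 = 3; 3 = 0 — FAILS  (d = 3)
x = 1: LHS = -1² - 3·1 + 3 = -1; -1 = 0 — FAILS  (d = -1)
Away from these crossings d keeps a constant sign, and checking every integer in [-1000, 1000] confirms d ≠ 0 throughout. Hence the two sides are never equal, so the claimed relation (=) fails for every integer in [-1000, 1000].

No integer in the range satisfies it.

Answer: Never true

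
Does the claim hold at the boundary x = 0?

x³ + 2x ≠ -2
x = 0: LHS = 0³ + 2·0 = 0; 0 ≠ -2 — holds

The relation is satisfied at x = 0.

Answer: Yes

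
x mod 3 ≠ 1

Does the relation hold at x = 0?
x = 0: LHS = 0 mod 3 = 0; 0 ≠ 1 — holds

The relation is satisfied at x = 0.

Answer: Yes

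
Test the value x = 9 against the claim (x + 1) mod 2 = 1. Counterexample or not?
Substitute x = 9 into the relation:
x = 9: LHS = (9 + 1) mod 2 = 10 mod 2 = 0; 0 = 1 — FAILS

Since the claim fails at x = 9, this value is a counterexample.

Answer: Yes, x = 9 is a counterexample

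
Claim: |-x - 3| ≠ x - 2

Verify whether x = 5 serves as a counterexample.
Substitute x = 5 into the relation:
x = 5: LHS = |-5 - 3| = |-8| = 8, RHS = 5 - 2 = 3; 8 ≠ 3 — holds

The relation holds at x = 5, so it is not a counterexample.

Answer: No, x = 5 is not a counterexample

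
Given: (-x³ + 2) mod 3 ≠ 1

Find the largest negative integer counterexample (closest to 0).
Testing negative integers from -1 downward:
x = -1: LHS = (-(-1)³ + 2) mod 3 = 3 mod 3 = 0; 0 ≠ 1 — holds
x = -2: LHS = (-(-2)³ + 2) mod 3 = 10 mod 3 = 1; 1 ≠ 1 — FAILS  ← closest negative counterexample to 0

Answer: x = -2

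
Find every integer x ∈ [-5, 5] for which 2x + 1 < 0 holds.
Holds for: {-5, -4, -3, -2, -1}
Fails for: {0, 1, 2, 3, 4, 5}

Answer: {-5, -4, -3, -2, -1}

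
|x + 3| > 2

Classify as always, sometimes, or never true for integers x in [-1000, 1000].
Holds at x = 0: LHS = |0 + 3| = |3| = 3; 3 > 2 — holds
Fails at x = -1: LHS = |(-1) + 3| = |2| = 2; 2 > 2 — FAILS
It is satisfied by some integers in the range but not all.

Answer: Sometimes true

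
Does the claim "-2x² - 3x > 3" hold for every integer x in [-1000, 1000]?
The claim fails at x = 0:
x = 0: LHS = -2·0² - 3·0 = 0; 0 > 3 — FAILS

Because a single integer refutes it, the statement is false.

Answer: False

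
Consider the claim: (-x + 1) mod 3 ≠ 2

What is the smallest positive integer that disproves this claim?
Testing positive integers:
x = 1: LHS = (-1 + 1) mod 3 = 0 mod 3 = 0; 0 ≠ 2 — holds
x = 2: LHS = (-2 + 1) mod 3 = (-1) mod 3 = 2; 2 ≠ 2 — FAILS  ← smallest positive counterexample

Answer: x = 2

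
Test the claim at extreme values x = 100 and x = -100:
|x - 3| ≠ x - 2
x = 100: LHS = |100 - 3| = |97| = 97, RHS = 100 - 2 = 98; 97 ≠ 98 — holds
x = -100: LHS = |(-100) - 3| = |-103| = 103, RHS = (-100) - 2 = -102; 103 ≠ -102 — holds

Answer: Yes, holds for both x = 100 and x = -100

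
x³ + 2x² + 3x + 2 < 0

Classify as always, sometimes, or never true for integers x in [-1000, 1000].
Holds at x = -2: LHS = (-2)³ + 2·(-2)² + 3·(-2) + 2 = -4; -4 < 0 — holds
Fails at x = 0: LHS = 0³ + 2·0² + 3·0 + 2 = 2; 2 < 0 — FAILS
It is satisfied by some integers in the range but not all.

Answer: Sometimes true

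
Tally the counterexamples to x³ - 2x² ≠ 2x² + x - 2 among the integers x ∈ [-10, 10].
Track d = LHS − RHS over the integers in [-10, 10]. Equality would need d = 0, but d changes sign only between consecutive integers, jumping over 0:
x = -1: LHS = (-1)³ - 2·(-1)² = -3, RHS = 2·(-1)² + (-1) - 2 = -1; -3 ≠ -1 — holds  (d = -2)
x = 0: LHS = 0³ - 2·0² = 0, RHS = 2·0² + 0 - 2 = -2; 0 ≠ -2 — holds  (d = 2)
x = 0: LHS = 0³ - 2·0² = 0, RHS = 2·0² + 0 - 2 = -2; 0 ≠ -2 — holds  (d = 2)
x = 1: LHS = 1³ - 2·1² = -1, RHS = 2·1² + 1 - 2 = 1; -1 ≠ 1 — holds  (d = -2)
x = 4: LHS = 4³ - 2·4² = 32, RHS = 2·4² + 4 - 2 = 34; 32 ≠ 34 — holds  (d = -2)
x = 5: LHS = 5³ - 2·5² = 75, RHS = 2·5² + 5 - 2 = 53; 75 ≠ 53 — holds  (d = 22)
Away from these crossings d keeps a constant sign, and checking every integer in [-10, 10] confirms d ≠ 0 throughout. Hence the two sides are never equal, so the relation holds for every integer in [-10, 10].

No counterexample appears in that range.

Answer: 0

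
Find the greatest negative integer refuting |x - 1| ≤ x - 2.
Testing negative integers from -1 downward:
x = -1: LHS = |(-1) - 1| = |-2| = 2, RHS = (-1) - 2 = -3; 2 ≤ -3 — FAILS  ← closest negative counterexample to 0

Answer: x = -1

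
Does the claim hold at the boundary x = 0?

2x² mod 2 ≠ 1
x = 0: LHS = (2·0²) mod 2 = 0 mod 2 = 0; 0 ≠ 1 — holds

The relation is satisfied at x = 0.

Answer: Yes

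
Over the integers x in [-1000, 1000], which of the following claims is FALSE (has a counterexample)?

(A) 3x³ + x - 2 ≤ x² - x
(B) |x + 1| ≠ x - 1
(A) x = 1: LHS = 3·1³ + 1 - 2 = 2, RHS = 1² - 1 = 0; 2 ≤ 0 — FAILS

(B) Over all integers in [-1000, 1000], LHS − RHS is always positive; it is smallest at x = 0, where it equals 2:
x = 0: LHS = |0 + 1| = |1| = 1, RHS = 0 - 1 = -1; 1 ≠ -1 — holds
At the ends of the range:
x = -1000: LHS = |(-1000) + 1| = |-999| = 999, RHS = (-1000) - 1 = -1001; 999 ≠ -1001 — holds
x = 1000: LHS = |1000 + 1| = |1001| = 1001, RHS = 1000 - 1 = 999; 1001 ≠ 999 — holds
Hence LHS − RHS is never 0, i.e. the two sides are never equal, so the relation holds for every integer in [-1000, 1000].

Only (A) has a counterexample.

Answer: A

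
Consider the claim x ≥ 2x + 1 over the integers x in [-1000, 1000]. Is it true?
The claim fails at x = 0:
x = 0: RHS = 2·0 + 1 = 1; 0 ≥ 1 — FAILS

Because a single integer refutes it, the statement is false.

Answer: False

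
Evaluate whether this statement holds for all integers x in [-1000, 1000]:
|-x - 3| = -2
The claim fails at x = 0:
x = 0: LHS = |-0 - 3| = |-3| = 3; 3 = -2 — FAILS

Because a single integer refutes it, the statement is false.

Answer: False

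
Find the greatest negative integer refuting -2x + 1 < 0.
Testing negative integers from -1 downward:
x = -1: LHS = -2·(-1) + 1 = 3; 3 < 0 — FAILS  ← closest negative counterexample to 0

Answer: x = -1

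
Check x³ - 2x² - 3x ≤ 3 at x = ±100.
x = 100: LHS = 100³ - 2·100² - 3·100 = 979700; 979700 ≤ 3 — FAILS
x = -100: LHS = (-100)³ - 2·(-100)² - 3·(-100) = -1019700; -1019700 ≤ 3 — holds

Answer: Partially: fails for x = 100, holds for x = -100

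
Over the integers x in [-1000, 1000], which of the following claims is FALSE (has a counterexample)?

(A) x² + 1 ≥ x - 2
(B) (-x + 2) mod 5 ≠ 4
(A) Over all integers in [-1000, 1000], LHS − RHS is smallest at x = 0, where it equals 3:
x = 0: LHS = 0² + 1 = 1, RHS = 0 - 2 = -2; 1 ≥ -2 — holds
At the ends of the range:
x = -1000: LHS = (-1000)² + 1 = 1000001, RHS = (-1000) - 2 = -1002; 1000001 ≥ -1002 — holds
x = 1000: LHS = 1000² + 1 = 1000001, RHS = 1000 - 2 = 998; 1000001 ≥ 998 — holds
Hence LHS − RHS is never negative, i.e. LHS ≥ RHS throughout, so the relation holds for every integer in [-1000, 1000].

(B) x = -2: LHS = (-(-2) + 2) mod 5 = 4 mod 5 = 4; 4 ≠ 4 — FAILS

Only (B) has a counterexample.

Answer: B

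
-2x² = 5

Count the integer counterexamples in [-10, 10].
Counterexamples in [-10, 10]: {-10, -9, -8, -7, -6, -5, -4, -3, -2, -1, 0, 1, 2, 3, 4, 5, 6, 7, 8, 9, 10}.

Counting them gives 21 values.

Answer: 21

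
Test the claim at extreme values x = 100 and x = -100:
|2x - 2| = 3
x = 100: LHS = |2·100 - 2| = |198| = 198; 198 = 3 — FAILS
x = -100: LHS = |2·(-100) - 2| = |-202| = 202; 202 = 3 — FAILS

Answer: No, fails for both x = 100 and x = -100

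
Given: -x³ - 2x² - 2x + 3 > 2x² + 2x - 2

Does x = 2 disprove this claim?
Substitute x = 2 into the relation:
x = 2: LHS = -2³ - 2·2² - 2·2 + 3 = -17, RHS = 2·2² + 2·2 - 2 = 10; -17 > 10 — FAILS

Since the claim fails at x = 2, this value is a counterexample.

Answer: Yes, x = 2 is a counterexample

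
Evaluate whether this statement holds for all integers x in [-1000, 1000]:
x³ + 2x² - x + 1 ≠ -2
Track d = LHS − RHS over the integers in [-1000, 1000]. Equality would need d = 0, but d changes sign only between consecutive integers, jumping over 0:
x = -3: LHS = (-3)³ + 2·(-3)² - (-3) + 1 = -5; -5 ≠ -2 — holds  (d = -3)
x = -2: LHS = (-2)³ + 2·(-2)² - (-2) + 1 = 3; 3 ≠ -2 — holds  (d = 5)
Away from these crossings d keeps a constant sign, and checking every integer in [-1000, 1000] confirms d ≠ 0 throughout. Hence the two sides are never equal, so the relation holds for every integer in [-1000, 1000].

No counterexample exists.

Answer: True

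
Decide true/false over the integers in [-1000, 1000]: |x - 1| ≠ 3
The claim fails at x = -2:
x = -2: LHS = |(-2) - 1| = |-3| = 3; 3 ≠ 3 — FAILS

Because a single integer refutes it, the statement is false.

Answer: False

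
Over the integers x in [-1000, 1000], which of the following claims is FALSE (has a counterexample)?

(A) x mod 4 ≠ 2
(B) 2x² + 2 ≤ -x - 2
(A) x = 2: LHS = 2 mod 4 = 2; 2 ≠ 2 — FAILS
(B) x = 0: LHS = 2·0² + 2 = 2, RHS = -0 - 2 = -2; 2 ≤ -2 — FAILS

Answer: Both A and B are false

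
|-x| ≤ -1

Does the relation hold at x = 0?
x = 0: LHS = |-0| = |0| = 0; 0 ≤ -1 — FAILS

The relation fails at x = 0, so x = 0 is a counterexample.

Answer: No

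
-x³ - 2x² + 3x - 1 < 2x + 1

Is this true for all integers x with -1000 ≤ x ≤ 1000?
The claim fails at x = -3:
x = -3: LHS = -(-3)³ - 2·(-3)² + 3·(-3) - 1 = -1, RHS = 2·(-3) + 1 = -5; -1 < -5 — FAILS

Because a single integer refutes it, the statement is false.

Answer: False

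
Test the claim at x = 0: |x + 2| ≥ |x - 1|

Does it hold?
x = 0: LHS = |0 + 2| = |2| = 2, RHS = |0 - 1| = |-1| = 1; 2 ≥ 1 — holds

The relation is satisfied at x = 0.

Answer: Yes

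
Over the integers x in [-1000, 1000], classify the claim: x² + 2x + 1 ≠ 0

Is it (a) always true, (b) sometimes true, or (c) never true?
Holds at x = 0: LHS = 0² + 2·0 + 1 = 1; 1 ≠ 0 — holds
Fails at x = -1: LHS = (-1)² + 2·(-1) + 1 = 0; 0 ≠ 0 — FAILS
It is satisfied by some integers in the range but not all.

Answer: Sometimes true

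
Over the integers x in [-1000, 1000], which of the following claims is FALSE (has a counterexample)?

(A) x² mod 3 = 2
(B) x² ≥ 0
(A) x = 0: LHS = (0²) mod 3 = 0 mod 3 = 0; 0 = 2 — FAILS

(B) Over all integers in [-1000, 1000], LHS − RHS is smallest at x = 0, where it equals 0:
x = 0: LHS = 0² = 0; 0 ≥ 0 — holds
At the ends of the range:
x = -1000: LHS = (-1000)² = 1000000; 1000000 ≥ 0 — holds
x = 1000: LHS = 1000² = 1000000; 1000000 ≥ 0 — holds
Hence LHS − RHS is never negative, i.e. LHS ≥ RHS throughout, so the relation holds for every integer in [-1000, 1000].

Only (A) has a counterexample.

Answer: A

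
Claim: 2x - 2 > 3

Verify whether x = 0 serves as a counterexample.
Substitute x = 0 into the relation:
x = 0: LHS = 2·0 - 2 = -2; -2 > 3 — FAILS

Since the claim fails at x = 0, this value is a counterexample.

Answer: Yes, x = 0 is a counterexample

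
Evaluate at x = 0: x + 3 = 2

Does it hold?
x = 0: LHS = 0 + 3 = 3; 3 = 2 — FAILS

The relation fails at x = 0, so x = 0 is a counterexample.

Answer: No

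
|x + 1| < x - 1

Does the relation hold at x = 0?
x = 0: LHS = |0 + 1| = |1| = 1, RHS = 0 - 1 = -1; 1 < -1 — FAILS

The relation fails at x = 0, so x = 0 is a counterexample.

Answer: No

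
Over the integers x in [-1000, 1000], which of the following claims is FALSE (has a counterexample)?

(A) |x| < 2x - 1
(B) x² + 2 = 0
(A) x = 0: LHS = |0| = 0, RHS = 2·0 - 1 = -1; 0 < -1 — FAILS
(B) x = 0: LHS = 0² + 2 = 2; 2 = 0 — FAILS

Answer: Both A and B are false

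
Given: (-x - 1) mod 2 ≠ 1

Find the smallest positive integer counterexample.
Testing positive integers:
x = 1: LHS = (-1 - 1) mod 2 = (-2) mod 2 = 0; 0 ≠ 1 — holds
x = 2: LHS = (-2 - 1) mod 2 = (-3) mod 2 = 1; 1 ≠ 1 — FAILS  ← smallest positive counterexample

Answer: x = 2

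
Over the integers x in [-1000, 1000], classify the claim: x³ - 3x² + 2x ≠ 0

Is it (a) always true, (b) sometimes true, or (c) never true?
Holds at x = -1: LHS = (-1)³ - 3·(-1)² + 2·(-1) = -6; -6 ≠ 0 — holds
Fails at x = 0: LHS = 0³ - 3·0² + 2·0 = 0; 0 ≠ 0 — FAILS
It is satisfied by some integers in the range but not all.

Answer: Sometimes true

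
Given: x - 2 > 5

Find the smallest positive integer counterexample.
Testing positive integers:
x = 1: LHS = 1 - 2 = -1; -1 > 5 — FAILS  ← smallest positive counterexample

Answer: x = 1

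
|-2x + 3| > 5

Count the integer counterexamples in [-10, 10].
Counterexamples in [-10, 10]: {-1, 0, 1, 2, 3, 4}.

Counting them gives 6 values.

Answer: 6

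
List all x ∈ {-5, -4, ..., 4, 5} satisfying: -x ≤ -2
Holds for: {2, 3, 4, 5}
Fails for: {-5, -4, -3, -2, -1, 0, 1}

Answer: {2, 3, 4, 5}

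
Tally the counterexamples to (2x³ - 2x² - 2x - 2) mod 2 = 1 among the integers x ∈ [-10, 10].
Counterexamples in [-10, 10]: {-10, -9, -8, -7, -6, -5, -4, -3, -2, -1, 0, 1, 2, 3, 4, 5, 6, 7, 8, 9, 10}.

Counting them gives 21 values.

Answer: 21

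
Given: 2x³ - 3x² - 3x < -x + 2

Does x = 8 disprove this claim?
Substitute x = 8 into the relation:
x = 8: LHS = 2·8³ - 3·8² - 3·8 = 808, RHS = -8 + 2 = -6; 808 < -6 — FAILS

Since the claim fails at x = 8, this value is a counterexample.

Answer: Yes, x = 8 is a counterexample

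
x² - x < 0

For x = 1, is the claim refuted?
Substitute x = 1 into the relation:
x = 1: LHS = 1² - 1 = 0; 0 < 0 — FAILS

Since the claim fails at x = 1, this value is a counterexample.

Answer: Yes, x = 1 is a counterexample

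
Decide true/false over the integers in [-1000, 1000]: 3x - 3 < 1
The claim fails at x = 2:
x = 2: LHS = 3·2 - 3 = 3; 3 < 1 — FAILS

Because a single integer refutes it, the statement is false.

Answer: False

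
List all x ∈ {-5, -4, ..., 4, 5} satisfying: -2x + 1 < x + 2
Holds for: {0, 1, 2, 3, 4, 5}
Fails for: {-5, -4, -3, -2, -1}

Answer: {0, 1, 2, 3, 4, 5}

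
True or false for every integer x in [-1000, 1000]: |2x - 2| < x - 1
The claim fails at x = 0:
x = 0: LHS = |2·0 - 2| = |-2| = 2, RHS = 0 - 1 = -1; 2 < -1 — FAILS

Because a single integer refutes it, the statement is false.

Answer: False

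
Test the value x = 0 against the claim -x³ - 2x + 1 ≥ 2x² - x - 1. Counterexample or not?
Substitute x = 0 into the relation:
x = 0: LHS = -0³ - 2·0 + 1 = 1, RHS = 2·0² - 0 - 1 = -1; 1 ≥ -1 — holds

The claim holds here, so x = 0 is not a counterexample. (A counterexample exists elsewhere, e.g. x = 1.)

Answer: No, x = 0 is not a counterexample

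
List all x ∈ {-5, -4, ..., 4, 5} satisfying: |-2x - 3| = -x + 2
Holds for: {-5}
Fails for: {-4, -3, -2, -1, 0, 1, 2, 3, 4, 5}

Answer: {-5}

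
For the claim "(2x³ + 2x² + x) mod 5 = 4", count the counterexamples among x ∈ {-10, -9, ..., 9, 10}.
Counterexamples in [-10, 10]: {-10, -9, -8, -7, -5, -4, -3, -2, 0, 1, 2, 3, 5, 6, 7, 8, 10}.

Counting them gives 17 values.

Answer: 17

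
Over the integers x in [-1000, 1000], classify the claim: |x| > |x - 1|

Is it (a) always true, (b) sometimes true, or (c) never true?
Holds at x = 1: LHS = |1| = 1, RHS = |1 - 1| = |0| = 0; 1 > 0 — holds
Fails at x = 0: LHS = |0| = 0, RHS = |0 - 1| = |-1| = 1; 0 > 1 — FAILS
It is satisfied by some integers in the range but not all.

Answer: Sometimes true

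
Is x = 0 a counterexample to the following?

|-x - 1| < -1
Substitute x = 0 into the relation:
x = 0: LHS = |-0 - 1| = |-1| = 1; 1 < -1 — FAILS

Since the claim fails at x = 0, this value is a counterexample.

Answer: Yes, x = 0 is a counterexample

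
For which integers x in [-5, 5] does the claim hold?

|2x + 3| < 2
Holds for: {-2, -1}
Fails for: {-5, -4, -3, 0, 1, 2, 3, 4, 5}

Answer: {-2, -1}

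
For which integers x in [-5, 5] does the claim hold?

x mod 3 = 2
Holds for: {-4, -1, 2, 5}
Fails for: {-5, -3, -2, 0, 1, 3, 4}

Answer: {-4, -1, 2, 5}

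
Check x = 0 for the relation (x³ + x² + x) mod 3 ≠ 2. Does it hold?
x = 0: LHS = (0³ + 0² + 0) mod 3 = 0 mod 3 = 0; 0 ≠ 2 — holds

The relation is satisfied at x = 0.

Answer: Yes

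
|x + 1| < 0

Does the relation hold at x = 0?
x = 0: LHS = |0 + 1| = |1| = 1; 1 < 0 — FAILS

The relation fails at x = 0, so x = 0 is a counterexample.

Answer: No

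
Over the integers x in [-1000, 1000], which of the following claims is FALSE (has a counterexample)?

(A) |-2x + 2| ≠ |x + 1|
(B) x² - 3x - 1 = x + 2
(A) x = 3: LHS = |-2·3 + 2| = |-4| = 4, RHS = |3 + 1| = |4| = 4; 4 ≠ 4 — FAILS
(B) x = 0: LHS = 0² - 3·0 - 1 = -1, RHS = 0 + 2 = 2; -1 = 2 — FAILS

Answer: Both A and B are false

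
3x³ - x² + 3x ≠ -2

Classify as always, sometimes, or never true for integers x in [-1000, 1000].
Track d = LHS − RHS over the integers in [-1000, 1000]. Equality would need d = 0, but d changes sign only between consecutive integers, jumping over 0:
x = -1: LHS = 3·(-1)³ - (-1)² + 3·(-1) = -7; -7 ≠ -2 — holds  (d = -5)
x = 0: LHS = 3·0³ - 0² + 3·0 = 0; 0 ≠ -2 — holds  (d = 2)
Away from these crossings d keeps a constant sign, and checking every integer in [-1000, 1000] confirms d ≠ 0 throughout. Hence the two sides are never equal, so the relation holds for every integer in [-1000, 1000].

No counterexample exists.

Answer: Always true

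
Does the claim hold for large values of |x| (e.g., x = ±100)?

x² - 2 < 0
x = 100: LHS = 100² - 2 = 9998; 9998 < 0 — FAILS
x = -100: LHS = (-100)² - 2 = 9998; 9998 < 0 — FAILS

Answer: No, fails for both x = 100 and x = -100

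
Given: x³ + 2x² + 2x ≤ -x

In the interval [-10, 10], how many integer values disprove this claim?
Counterexamples in [-10, 10]: {1, 2, 3, 4, 5, 6, 7, 8, 9, 10}.

Counting them gives 10 values.

Answer: 10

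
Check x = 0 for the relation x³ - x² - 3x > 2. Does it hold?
x = 0: LHS = 0³ - 0² - 3·0 = 0; 0 > 2 — FAILS

The relation fails at x = 0, so x = 0 is a counterexample.

Answer: No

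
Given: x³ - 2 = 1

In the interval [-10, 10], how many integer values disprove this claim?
Counterexamples in [-10, 10]: {-10, -9, -8, -7, -6, -5, -4, -3, -2, -1, 0, 1, 2, 3, 4, 5, 6, 7, 8, 9, 10}.

Counting them gives 21 values.

Answer: 21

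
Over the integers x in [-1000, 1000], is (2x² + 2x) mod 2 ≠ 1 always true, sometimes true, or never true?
For a polynomial with integer coefficients, its value mod 2 depends only on x mod 2, so it suffices to check one representative of each residue class, x = 0, 1:
x = 0: LHS = (2·0² + 2·0) mod 2 = 0 mod 2 = 0; 0 ≠ 1 — holds
x = 1: LHS = (2·1² + 2·1) mod 2 = 4 mod 2 = 0; 0 ≠ 1 — holds
The relation holds in every residue class, so the relation holds for every integer in [-1000, 1000].

No counterexample exists.

Answer: Always true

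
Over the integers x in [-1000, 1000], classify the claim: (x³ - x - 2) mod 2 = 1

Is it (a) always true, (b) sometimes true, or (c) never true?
For a polynomial with integer coefficients, its value mod 2 depends only on x mod 2, so it suffices to check one representative of each residue class, x = 0, 1:
x = 0: LHS = (0³ - 0 - 2) mod 2 = (-2) mod 2 = 0; 0 = 1 — FAILS
x = 1: LHS = (1³ - 1 - 2) mod 2 = (-2) mod 2 = 0; 0 = 1 — FAILS
The relation fails in every residue class, so the claimed relation (=) fails for every integer in [-1000, 1000].

No integer in the range satisfies it.

Answer: Never true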